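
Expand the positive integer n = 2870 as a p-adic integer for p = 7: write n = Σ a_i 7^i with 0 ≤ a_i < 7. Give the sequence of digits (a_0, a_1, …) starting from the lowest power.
(a_0, a_1, …) = (0, 4, 2, 1, 1)

Repeated division by 7 gives the digits low-to-high: 2870 = 4·7^1 + 2·7^2 + 1·7^3 + 1·7^4. Digit sequence: (0, 4, 2, 1, 1).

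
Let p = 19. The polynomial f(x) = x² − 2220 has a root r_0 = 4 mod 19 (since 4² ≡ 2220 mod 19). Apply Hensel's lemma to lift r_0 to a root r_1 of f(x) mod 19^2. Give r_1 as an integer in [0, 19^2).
r_1 = 99 (mod 361)

Hensel's recurrence: r_{i+1} = r_i − f(r_i)·(f′(r_i))^{-1} mod 19^{i+2}, with f′(x) = 2x. Iterate:
  r_0 = 4 (mod 19)
  r_1 = 99 (mod 361)
Final: r_1 = 99, and one checks f(r_1) ≡ 0 mod 19^2.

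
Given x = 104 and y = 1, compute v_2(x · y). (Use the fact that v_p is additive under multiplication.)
v_2(104) = 3

v_p(x) = 3 (factor: 104 = 2^3 · 13); v_p(y) = 0 (factor: 1 = 2^0 · 1). Additivity: v_p(xy) = v_p(x) + v_p(y) = 3 + 0 = 3. (Direct check: xy = 104 = 2^3 · (13).)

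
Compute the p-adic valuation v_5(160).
v_5(160) = 1

v_5(n) is the largest exponent k such that 5^k divides n. Factor out: 160 = 5^1 · 32. (Sign doesn't affect v_p.) So v_5(160) = 1.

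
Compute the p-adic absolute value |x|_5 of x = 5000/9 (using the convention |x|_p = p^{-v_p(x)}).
|5000/9|_5 = 1/625

Step 1 — compute v_5(x) by factoring powers of 5 out of the numerator and denominator: v_5(5000/9) = 4. Step 2 — apply |x|_p = p^{-v_p(x)} = 5^{-4} = 1/625.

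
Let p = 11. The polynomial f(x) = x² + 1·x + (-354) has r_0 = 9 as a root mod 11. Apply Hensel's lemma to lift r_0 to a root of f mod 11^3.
r_2 = 526 (mod 1331)

Hensel: r_{i+1} = r_i − f(r_i)·(f′(r_i))^{-1} mod 11^{i+2}, f′(x) = 2x + 1. Iterate:
  r_0 = 9 (mod 11)
  r_1 = 42 (mod 121)
  r_2 = 526 (mod 1331)
Final: r = 526 satisfies f(r) ≡ 0 mod 11^3.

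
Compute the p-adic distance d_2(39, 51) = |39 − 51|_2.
d_2(39, 51) = 1/4

Step 1 — x − y = 39 − 51 = -12. Step 2 — v_2(-12) = 2 (factor: -12 = −(2^2 · 3); the sign does not affect v_p). Step 3 — |x − y|_2 = 2^{-2} = 1/4.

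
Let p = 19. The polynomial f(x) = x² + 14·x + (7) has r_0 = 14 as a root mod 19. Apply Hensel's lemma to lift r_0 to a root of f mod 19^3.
r_2 = 1268 (mod 6859)

Hensel: r_{i+1} = r_i − f(r_i)·(f′(r_i))^{-1} mod 19^{i+2}, f′(x) = 2x + 14. Iterate:
  r_0 = 14 (mod 19)
  r_1 = 185 (mod 361)
  r_2 = 1268 (mod 6859)
Final: r = 1268 satisfies f(r) ≡ 0 mod 19^3.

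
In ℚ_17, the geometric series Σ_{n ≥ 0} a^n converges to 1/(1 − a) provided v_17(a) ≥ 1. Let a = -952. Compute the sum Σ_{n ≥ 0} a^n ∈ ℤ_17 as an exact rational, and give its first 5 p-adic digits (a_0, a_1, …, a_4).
Σ a^n = 1/(1 − a) = 1/953;  first 5 digits = (1, 12, 4, 8, 12)

v_17(a) = 1 ≥ 1, so the series converges in ℤ_17 to 1/(1 − a) = 1/(1 − (-952)) = 1/953. Expand this rational in ℤ_17: compute digits iteratively via d_i = x_i mod 17, x_{i+1} = (x_i − d_i)/17. The first 5 digits are (1, 12, 4, 8, 12).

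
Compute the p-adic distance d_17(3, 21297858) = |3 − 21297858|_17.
d_17(3, 21297858) = 1/1419857

Step 1 — x − y = 3 − 21297858 = -21297855. Step 2 — v_17(-21297855) = 5 (factor: -21297855 = −(17^5 · 15); the sign does not affect v_p). Step 3 — |x − y|_17 = 17^{-5} = 1/1419857.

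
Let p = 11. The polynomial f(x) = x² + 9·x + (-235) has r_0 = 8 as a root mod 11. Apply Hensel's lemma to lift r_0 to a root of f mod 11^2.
r_1 = 41 (mod 121)

Hensel: r_{i+1} = r_i − f(r_i)·(f′(r_i))^{-1} mod 11^{i+2}, f′(x) = 2x + 9. Iterate:
  r_0 = 8 (mod 11)
  r_1 = 41 (mod 121)
Final: r = 41 satisfies f(r) ≡ 0 mod 11^2.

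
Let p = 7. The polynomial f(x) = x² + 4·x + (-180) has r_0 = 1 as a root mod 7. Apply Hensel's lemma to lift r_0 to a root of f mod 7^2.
r_1 = 22 (mod 49)

Hensel: r_{i+1} = r_i − f(r_i)·(f′(r_i))^{-1} mod 7^{i+2}, f′(x) = 2x + 4. Iterate:
  r_0 = 1 (mod 7)
  r_1 = 22 (mod 49)
Final: r = 22 satisfies f(r) ≡ 0 mod 7^2.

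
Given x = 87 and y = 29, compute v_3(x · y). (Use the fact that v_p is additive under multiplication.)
v_3(2523) = 1

v_p(x) = 1 (factor: 87 = 3^1 · 29); v_p(y) = 0 (factor: 29 = 3^0 · 29). Additivity: v_p(xy) = v_p(x) + v_p(y) = 1 + 0 = 1. (Direct check: xy = 2523 = 3^1 · (841).)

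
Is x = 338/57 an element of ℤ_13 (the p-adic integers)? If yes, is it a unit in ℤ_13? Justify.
x ∈ ℤ_13 but not a unit; v_13(x) = 2 > 0

ℤ_13 = {x ∈ ℚ_13 : v_13(x) ≥ 0} and ℤ_13^× = {x ∈ ℤ_13 : v_13(x) = 0}. Here v_13(338/57) = v_13(num) − v_13(den) = 2; compare against these criteria.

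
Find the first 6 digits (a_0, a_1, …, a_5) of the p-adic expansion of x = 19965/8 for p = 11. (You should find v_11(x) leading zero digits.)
(a_0, …, a_5) = (0, 0, 0, 6, 1, 4)

v_11(19965/8) = 3, so a_0 = ... = a_2 = 0. Factor out: x = 11^3 · u with u = 15/8 a unit in ℤ_11. Expand u iteratively via a_{v+i} = u_i mod 11, u_{i+1} = (u_i − a_{v+i})/11:
  u_0 = 15/8;  a_3 = 6;  u_1 = (u_0 − 6)/11 = -3/8
  u_1 = -3/8;  a_4 = 1;  u_2 = (u_1 − 1)/11 = -1/8
  u_2 = -1/8;  a_5 = 4;  u_3 = (u_2 − 4)/11 = -3/8
Digits: (0, 0, 0, 6, 1, 4).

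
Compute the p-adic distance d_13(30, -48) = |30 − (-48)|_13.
d_13(30, -48) = 1/13

Step 1 — x − y = 30 − (-48) = 78. Step 2 — v_13(78) = 1 (factor: 78 = (13^1 · 6); the sign does not affect v_p). Step 3 — |x − y|_13 = 13^{-1} = 1/13.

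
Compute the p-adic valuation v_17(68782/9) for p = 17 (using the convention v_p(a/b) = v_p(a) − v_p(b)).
v_17(68782/9) = 3

Factor powers of 17 from the numerator and denominator of the reduced fraction: 68782 = 17^3 · 14 and 9 = 17^0 · 9. Apply v_p(a/b) = v_p(a) − v_p(b): v_17(68782/9) = 3 − 0 = 3.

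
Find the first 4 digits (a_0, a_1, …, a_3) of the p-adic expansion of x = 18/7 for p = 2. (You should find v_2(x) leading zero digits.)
(a_0, …, a_3) = (0, 1, 1, 1)

v_2(18/7) = 1, so a_0 = ... = a_0 = 0. Factor out: x = 2^1 · u with u = 9/7 a unit in ℤ_2. Expand u iteratively via a_{v+i} = u_i mod 2, u_{i+1} = (u_i − a_{v+i})/2:
  u_0 = 9/7;  a_1 = 1;  u_1 = (u_0 − 1)/2 = 1/7
  u_1 = 1/7;  a_2 = 1;  u_2 = (u_1 − 1)/2 = -3/7
  u_2 = -3/7;  a_3 = 1;  u_3 = (u_2 − 1)/2 = -5/7
Digits: (0, 1, 1, 1).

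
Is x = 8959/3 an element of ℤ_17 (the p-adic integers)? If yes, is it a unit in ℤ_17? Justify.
x ∈ ℤ_17 but not a unit; v_17(x) = 2 > 0

ℤ_17 = {x ∈ ℚ_17 : v_17(x) ≥ 0} and ℤ_17^× = {x ∈ ℤ_17 : v_17(x) = 0}. Here v_17(8959/3) = v_17(num) − v_17(den) = 2; compare against these criteria.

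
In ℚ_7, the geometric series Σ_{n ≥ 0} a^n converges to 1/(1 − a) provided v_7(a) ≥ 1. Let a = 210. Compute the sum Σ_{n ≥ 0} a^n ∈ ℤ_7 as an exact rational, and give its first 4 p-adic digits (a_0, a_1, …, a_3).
Σ a^n = 1/(1 − a) = -1/209;  first 4 digits = (1, 2, 1, 4)

v_7(a) = 1 ≥ 1, so the series converges in ℤ_7 to 1/(1 − a) = 1/(1 − 210) = -1/209. Expand this rational in ℤ_7: compute digits iteratively via d_i = x_i mod 7, x_{i+1} = (x_i − d_i)/7. The first 4 digits are (1, 2, 1, 4).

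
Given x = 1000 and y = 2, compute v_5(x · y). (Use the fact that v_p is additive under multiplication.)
v_5(2000) = 3

v_p(x) = 3 (factor: 1000 = 5^3 · 8); v_p(y) = 0 (factor: 2 = 5^0 · 2). Additivity: v_p(xy) = v_p(x) + v_p(y) = 3 + 0 = 3. (Direct check: xy = 2000 = 5^3 · (16).)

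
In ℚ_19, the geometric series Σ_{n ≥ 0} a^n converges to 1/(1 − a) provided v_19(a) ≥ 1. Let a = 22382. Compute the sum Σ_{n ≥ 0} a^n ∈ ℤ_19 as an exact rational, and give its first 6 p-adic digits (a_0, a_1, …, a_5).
Σ a^n = 1/(1 − a) = -1/22381;  first 6 digits = (1, 0, 5, 3, 6, 12)

v_19(a) = 2 ≥ 1, so the series converges in ℤ_19 to 1/(1 − a) = 1/(1 − 22382) = -1/22381. Expand this rational in ℤ_19: compute digits iteratively via d_i = x_i mod 19, x_{i+1} = (x_i − d_i)/19. The first 6 digits are (1, 0, 5, 3, 6, 12).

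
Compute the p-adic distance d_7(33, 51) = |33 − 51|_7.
d_7(33, 51) = 1

Step 1 — x − y = 33 − 51 = -18. Step 2 — v_7(-18) = 0 (factor: -18 = −(7^0 · 18); the sign does not affect v_p). Step 3 — |x − y|_7 = 7^{0} = 1.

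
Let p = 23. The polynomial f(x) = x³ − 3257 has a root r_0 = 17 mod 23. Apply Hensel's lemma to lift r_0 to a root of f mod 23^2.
r_1 = 178 (mod 529)

Hensel: r_{i+1} = r_i − f(r_i)/f′(r_i) mod 23^{i+2}, where f′(x) = 3x². Iterate:
  r_0 = 17 (mod 23)
  r_1 = 178 (mod 529)
Final: r = 178 with f(r) ≡ 0 mod 23^2.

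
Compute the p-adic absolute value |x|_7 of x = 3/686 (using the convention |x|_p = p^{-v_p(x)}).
|3/686|_7 = 343

Step 1 — compute v_7(x) by factoring powers of 7 out of the numerator and denominator: v_7(3/686) = -3. Step 2 — apply |x|_p = p^{-v_p(x)} = 7^{3} = 343.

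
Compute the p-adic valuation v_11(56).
v_11(56) = 0

v_11(n) is the largest exponent k such that 11^k divides n. Factor out: 56 = 11^0 · 56. (Sign doesn't affect v_p.) So v_11(56) = 0.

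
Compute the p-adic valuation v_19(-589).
v_19(-589) = 1

v_19(n) is the largest exponent k such that 19^k divides n. Factor out: -589 = -19^1 · 31. (Sign doesn't affect v_p.) So v_19(-589) = 1.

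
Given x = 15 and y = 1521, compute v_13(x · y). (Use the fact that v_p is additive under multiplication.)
v_13(22815) = 2

v_p(x) = 0 (factor: 15 = 13^0 · 15); v_p(y) = 2 (factor: 1521 = 13^2 · 9). Additivity: v_p(xy) = v_p(x) + v_p(y) = 0 + 2 = 2. (Direct check: xy = 22815 = 13^2 · (135).)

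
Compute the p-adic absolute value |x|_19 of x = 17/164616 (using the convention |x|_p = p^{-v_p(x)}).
|17/164616|_19 = 6859

Step 1 — compute v_19(x) by factoring powers of 19 out of the numerator and denominator: v_19(17/164616) = -3. Step 2 — apply |x|_p = p^{-v_p(x)} = 19^{3} = 6859.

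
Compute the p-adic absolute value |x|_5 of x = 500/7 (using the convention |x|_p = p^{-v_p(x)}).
|500/7|_5 = 1/125

Step 1 — compute v_5(x) by factoring powers of 5 out of the numerator and denominator: v_5(500/7) = 3. Step 2 — apply |x|_p = p^{-v_p(x)} = 5^{-3} = 1/125.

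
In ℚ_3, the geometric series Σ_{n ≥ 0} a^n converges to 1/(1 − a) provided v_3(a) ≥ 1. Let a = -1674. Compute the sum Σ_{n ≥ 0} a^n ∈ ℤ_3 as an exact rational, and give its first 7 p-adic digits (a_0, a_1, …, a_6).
Σ a^n = 1/(1 − a) = 1/1675;  first 7 digits = (1, 0, 0, 1, 0, 2, 1)

v_3(a) = 3 ≥ 1, so the series converges in ℤ_3 to 1/(1 − a) = 1/(1 − (-1674)) = 1/1675. Expand this rational in ℤ_3: compute digits iteratively via d_i = x_i mod 3, x_{i+1} = (x_i − d_i)/3. The first 7 digits are (1, 0, 0, 1, 0, 2, 1).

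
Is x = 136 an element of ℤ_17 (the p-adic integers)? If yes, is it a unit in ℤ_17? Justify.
x ∈ ℤ_17 but not a unit; v_17(x) = 1 > 0

ℤ_17 = {x ∈ ℚ_17 : v_17(x) ≥ 0} and ℤ_17^× = {x ∈ ℤ_17 : v_17(x) = 0}. Here v_17(136) = v_17(num) − v_17(den) = 1; compare against these criteria.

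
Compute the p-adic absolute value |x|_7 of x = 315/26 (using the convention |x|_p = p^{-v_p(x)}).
|315/26|_7 = 1/7

Step 1 — compute v_7(x) by factoring powers of 7 out of the numerator and denominator: v_7(315/26) = 1. Step 2 — apply |x|_p = p^{-v_p(x)} = 7^{-1} = 1/7.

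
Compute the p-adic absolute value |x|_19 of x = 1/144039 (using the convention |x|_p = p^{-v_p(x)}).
|1/144039|_19 = 6859

Step 1 — compute v_19(x) by factoring powers of 19 out of the numerator and denominator: v_19(1/144039) = -3. Step 2 — apply |x|_p = p^{-v_p(x)} = 19^{3} = 6859.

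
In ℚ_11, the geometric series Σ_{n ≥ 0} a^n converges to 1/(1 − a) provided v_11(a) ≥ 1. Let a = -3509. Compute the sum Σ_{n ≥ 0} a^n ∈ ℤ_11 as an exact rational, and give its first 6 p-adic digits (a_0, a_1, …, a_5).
Σ a^n = 1/(1 − a) = 1/3510;  first 6 digits = (1, 0, 4, 8, 4, 10)

v_11(a) = 2 ≥ 1, so the series converges in ℤ_11 to 1/(1 − a) = 1/(1 − (-3509)) = 1/3510. Expand this rational in ℤ_11: compute digits iteratively via d_i = x_i mod 11, x_{i+1} = (x_i − d_i)/11. The first 6 digits are (1, 0, 4, 8, 4, 10).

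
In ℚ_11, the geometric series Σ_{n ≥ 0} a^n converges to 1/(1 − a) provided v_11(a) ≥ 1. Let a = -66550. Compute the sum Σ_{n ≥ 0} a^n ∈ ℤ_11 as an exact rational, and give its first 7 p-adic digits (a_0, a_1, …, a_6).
Σ a^n = 1/(1 − a) = 1/66551;  first 7 digits = (1, 0, 0, 5, 6, 10, 2)

v_11(a) = 3 ≥ 1, so the series converges in ℤ_11 to 1/(1 − a) = 1/(1 − (-66550)) = 1/66551. Expand this rational in ℤ_11: compute digits iteratively via d_i = x_i mod 11, x_{i+1} = (x_i − d_i)/11. The first 7 digits are (1, 0, 0, 5, 6, 10, 2).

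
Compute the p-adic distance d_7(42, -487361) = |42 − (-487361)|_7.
d_7(42, -487361) = 1/16807

Step 1 — x − y = 42 − (-487361) = 487403. Step 2 — v_7(487403) = 5 (factor: 487403 = (7^5 · 29); the sign does not affect v_p). Step 3 — |x − y|_7 = 7^{-5} = 1/16807.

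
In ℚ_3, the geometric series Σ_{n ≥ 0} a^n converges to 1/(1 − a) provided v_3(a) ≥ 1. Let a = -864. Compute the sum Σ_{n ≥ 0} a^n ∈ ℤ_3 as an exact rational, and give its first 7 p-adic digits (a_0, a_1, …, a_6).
Σ a^n = 1/(1 − a) = 1/865;  first 7 digits = (1, 0, 0, 1, 1, 2, 2)

v_3(a) = 3 ≥ 1, so the series converges in ℤ_3 to 1/(1 − a) = 1/(1 − (-864)) = 1/865. Expand this rational in ℤ_3: compute digits iteratively via d_i = x_i mod 3, x_{i+1} = (x_i − d_i)/3. The first 7 digits are (1, 0, 0, 1, 1, 2, 2).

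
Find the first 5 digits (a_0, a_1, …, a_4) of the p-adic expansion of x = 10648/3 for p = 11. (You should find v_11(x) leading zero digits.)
(a_0, …, a_4) = (0, 0, 0, 10, 3)

v_11(10648/3) = 3, so a_0 = ... = a_2 = 0. Factor out: x = 11^3 · u with u = 8/3 a unit in ℤ_11. Expand u iteratively via a_{v+i} = u_i mod 11, u_{i+1} = (u_i − a_{v+i})/11:
  u_0 = 8/3;  a_3 = 10;  u_1 = (u_0 − 10)/11 = -2/3
  u_1 = -2/3;  a_4 = 3;  u_2 = (u_1 − 3)/11 = -1/3
Digits: (0, 0, 0, 10, 3).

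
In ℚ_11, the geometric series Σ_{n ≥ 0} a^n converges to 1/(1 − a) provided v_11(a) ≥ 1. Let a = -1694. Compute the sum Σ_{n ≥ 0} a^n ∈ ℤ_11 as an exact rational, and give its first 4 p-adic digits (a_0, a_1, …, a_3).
Σ a^n = 1/(1 − a) = 1/1695;  first 4 digits = (1, 0, 8, 9)

v_11(a) = 2 ≥ 1, so the series converges in ℤ_11 to 1/(1 − a) = 1/(1 − (-1694)) = 1/1695. Expand this rational in ℤ_11: compute digits iteratively via d_i = x_i mod 11, x_{i+1} = (x_i − d_i)/11. The first 4 digits are (1, 0, 8, 9).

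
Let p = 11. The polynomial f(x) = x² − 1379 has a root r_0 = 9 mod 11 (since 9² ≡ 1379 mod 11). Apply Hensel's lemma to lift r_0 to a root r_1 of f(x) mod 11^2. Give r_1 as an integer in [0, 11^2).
r_1 = 108 (mod 121)

Hensel's recurrence: r_{i+1} = r_i − f(r_i)·(f′(r_i))^{-1} mod 11^{i+2}, with f′(x) = 2x. Iterate:
  r_0 = 9 (mod 11)
  r_1 = 108 (mod 121)
Final: r_1 = 108, and one checks f(r_1) ≡ 0 mod 11^2.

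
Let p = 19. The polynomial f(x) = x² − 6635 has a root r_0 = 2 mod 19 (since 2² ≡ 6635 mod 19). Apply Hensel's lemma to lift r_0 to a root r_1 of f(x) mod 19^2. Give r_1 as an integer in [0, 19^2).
r_1 = 306 (mod 361)

Hensel's recurrence: r_{i+1} = r_i − f(r_i)·(f′(r_i))^{-1} mod 19^{i+2}, with f′(x) = 2x. Iterate:
  r_0 = 2 (mod 19)
  r_1 = 306 (mod 361)
Final: r_1 = 306, and one checks f(r_1) ≡ 0 mod 19^2.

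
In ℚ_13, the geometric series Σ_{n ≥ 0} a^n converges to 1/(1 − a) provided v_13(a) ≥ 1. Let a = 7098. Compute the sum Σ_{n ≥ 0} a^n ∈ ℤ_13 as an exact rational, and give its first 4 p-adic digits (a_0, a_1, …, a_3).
Σ a^n = 1/(1 − a) = -1/7097;  first 4 digits = (1, 0, 3, 3)

v_13(a) = 2 ≥ 1, so the series converges in ℤ_13 to 1/(1 − a) = 1/(1 − 7098) = -1/7097. Expand this rational in ℤ_13: compute digits iteratively via d_i = x_i mod 13, x_{i+1} = (x_i − d_i)/13. The first 4 digits are (1, 0, 3, 3).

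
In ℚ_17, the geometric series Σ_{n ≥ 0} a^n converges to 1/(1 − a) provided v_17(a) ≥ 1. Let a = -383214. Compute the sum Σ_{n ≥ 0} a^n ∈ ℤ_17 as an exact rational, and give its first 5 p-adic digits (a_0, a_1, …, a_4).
Σ a^n = 1/(1 − a) = 1/383215;  first 5 digits = (1, 0, 0, 7, 12)

v_17(a) = 3 ≥ 1, so the series converges in ℤ_17 to 1/(1 − a) = 1/(1 − (-383214)) = 1/383215. Expand this rational in ℤ_17: compute digits iteratively via d_i = x_i mod 17, x_{i+1} = (x_i − d_i)/17. The first 5 digits are (1, 0, 0, 7, 12).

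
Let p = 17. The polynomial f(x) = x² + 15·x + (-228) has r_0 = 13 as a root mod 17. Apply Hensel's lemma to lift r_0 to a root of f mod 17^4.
r_3 = 2512 (mod 83521)

Hensel: r_{i+1} = r_i − f(r_i)·(f′(r_i))^{-1} mod 17^{i+2}, f′(x) = 2x + 15. Iterate:
  r_0 = 13 (mod 17)
  r_1 = 200 (mod 289)
  r_2 = 2512 (mod 4913)
  r_3 = 2512 (mod 83521)
Final: r = 2512 satisfies f(r) ≡ 0 mod 17^4.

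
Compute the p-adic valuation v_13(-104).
v_13(-104) = 1

v_13(n) is the largest exponent k such that 13^k divides n. Factor out: -104 = -13^1 · 8. (Sign doesn't affect v_p.) So v_13(-104) = 1.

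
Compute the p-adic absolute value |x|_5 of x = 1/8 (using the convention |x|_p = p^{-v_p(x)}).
|1/8|_5 = 1

Step 1 — compute v_5(x) by factoring powers of 5 out of the numerator and denominator: v_5(1/8) = 0. Step 2 — apply |x|_p = p^{-v_p(x)} = 5^{0} = 1.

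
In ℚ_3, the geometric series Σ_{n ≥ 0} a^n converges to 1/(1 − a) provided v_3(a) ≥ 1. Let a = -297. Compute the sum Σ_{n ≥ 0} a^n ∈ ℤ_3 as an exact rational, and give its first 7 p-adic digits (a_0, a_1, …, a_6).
Σ a^n = 1/(1 − a) = 1/298;  first 7 digits = (1, 0, 0, 1, 2, 1, 0)

v_3(a) = 3 ≥ 1, so the series converges in ℤ_3 to 1/(1 − a) = 1/(1 − (-297)) = 1/298. Expand this rational in ℤ_3: compute digits iteratively via d_i = x_i mod 3, x_{i+1} = (x_i − d_i)/3. The first 7 digits are (1, 0, 0, 1, 2, 1, 0).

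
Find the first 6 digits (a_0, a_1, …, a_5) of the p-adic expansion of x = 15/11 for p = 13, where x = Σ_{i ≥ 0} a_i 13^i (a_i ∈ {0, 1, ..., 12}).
(a_0, …, a_5) = (12, 11, 5, 9, 4, 2)

v_13(15/11) = 0 (numerator and denominator both coprime to 13), so x ∈ ℤ_13^×. Compute digits iteratively via a_i = x_i mod 13, x_{i+1} = (x_i − a_i)/13, with x_0 = x:
  x_0 = 15/11;  a_0 = 12;  x_1 = (x_0 − 12)/13 = -9/11
  x_1 = -9/11;  a_1 = 11;  x_2 = (x_1 − 11)/13 = -10/11
  x_2 = -10/11;  a_2 = 5;  x_3 = (x_2 − 5)/13 = -5/11
  x_3 = -5/11;  a_3 = 9;  x_4 = (x_3 − 9)/13 = -8/11
  x_4 = -8/11;  a_4 = 4;  x_5 = (x_4 − 4)/13 = -4/11
  x_5 = -4/11;  a_5 = 2;  x_6 = (x_5 − 2)/13 = -2/11
Digits: (12, 11, 5, 9, 4, 2).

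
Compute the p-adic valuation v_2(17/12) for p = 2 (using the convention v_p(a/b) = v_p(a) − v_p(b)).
v_2(17/12) = -2

Factor powers of 2 from the numerator and denominator of the reduced fraction: 17 = 2^0 · 17 and 12 = 2^2 · 3. Apply v_p(a/b) = v_p(a) − v_p(b): v_2(17/12) = 0 − 2 = -2.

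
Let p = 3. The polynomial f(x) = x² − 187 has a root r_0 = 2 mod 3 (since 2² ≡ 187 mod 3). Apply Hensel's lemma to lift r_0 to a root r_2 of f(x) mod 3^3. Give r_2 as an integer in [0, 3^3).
r_2 = 5 (mod 27)

Hensel's recurrence: r_{i+1} = r_i − f(r_i)·(f′(r_i))^{-1} mod 3^{i+2}, with f′(x) = 2x. Iterate:
  r_0 = 2 (mod 3)
  r_1 = 5 (mod 9)
  r_2 = 5 (mod 27)
Final: r_2 = 5, and one checks f(r_2) ≡ 0 mod 3^3.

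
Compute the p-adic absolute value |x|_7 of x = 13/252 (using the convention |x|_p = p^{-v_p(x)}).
|13/252|_7 = 7

Step 1 — compute v_7(x) by factoring powers of 7 out of the numerator and denominator: v_7(13/252) = -1. Step 2 — apply |x|_p = p^{-v_p(x)} = 7^{1} = 7.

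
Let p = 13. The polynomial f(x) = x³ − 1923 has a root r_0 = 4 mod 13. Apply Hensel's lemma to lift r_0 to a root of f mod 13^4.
r_3 = 7778 (mod 28561)

Hensel: r_{i+1} = r_i − f(r_i)/f′(r_i) mod 13^{i+2}, where f′(x) = 3x². Iterate:
  r_0 = 4 (mod 13)
  r_1 = 4 (mod 169)
  r_2 = 1187 (mod 2197)
  r_3 = 7778 (mod 28561)
Final: r = 7778 with f(r) ≡ 0 mod 13^4.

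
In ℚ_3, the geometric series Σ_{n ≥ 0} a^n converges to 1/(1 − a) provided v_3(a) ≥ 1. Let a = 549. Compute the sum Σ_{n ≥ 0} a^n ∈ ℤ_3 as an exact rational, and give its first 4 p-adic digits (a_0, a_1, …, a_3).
Σ a^n = 1/(1 − a) = -1/548;  first 4 digits = (1, 0, 1, 2)

v_3(a) = 2 ≥ 1, so the series converges in ℤ_3 to 1/(1 − a) = 1/(1 − 549) = -1/548. Expand this rational in ℤ_3: compute digits iteratively via d_i = x_i mod 3, x_{i+1} = (x_i − d_i)/3. The first 4 digits are (1, 0, 1, 2).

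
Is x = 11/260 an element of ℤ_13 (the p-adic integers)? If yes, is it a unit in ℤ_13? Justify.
x ∉ ℤ_13 (v_13(x) = -1 < 0)

ℤ_13 = {x ∈ ℚ_13 : v_13(x) ≥ 0} and ℤ_13^× = {x ∈ ℤ_13 : v_13(x) = 0}. Here v_13(11/260) = v_13(num) − v_13(den) = -1; compare against these criteria.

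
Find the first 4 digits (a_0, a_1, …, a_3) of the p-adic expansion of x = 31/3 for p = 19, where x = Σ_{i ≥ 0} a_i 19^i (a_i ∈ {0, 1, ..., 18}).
(a_0, …, a_3) = (4, 13, 12, 12)

v_19(31/3) = 0 (numerator and denominator both coprime to 19), so x ∈ ℤ_19^×. Compute digits iteratively via a_i = x_i mod 19, x_{i+1} = (x_i − a_i)/19, with x_0 = x:
  x_0 = 31/3;  a_0 = 4;  x_1 = (x_0 − 4)/19 = 1/3
  x_1 = 1/3;  a_1 = 13;  x_2 = (x_1 − 13)/19 = -2/3
  x_2 = -2/3;  a_2 = 12;  x_3 = (x_2 − 12)/19 = -2/3
  x_3 = -2/3;  a_3 = 12;  x_4 = (x_3 − 12)/19 = -2/3
Digits: (4, 13, 12, 12).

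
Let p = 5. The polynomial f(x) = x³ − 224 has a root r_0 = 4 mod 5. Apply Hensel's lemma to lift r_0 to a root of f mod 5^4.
r_3 = 74 (mod 625)

Hensel: r_{i+1} = r_i − f(r_i)/f′(r_i) mod 5^{i+2}, where f′(x) = 3x². Iterate:
  r_0 = 4 (mod 5)
  r_1 = 24 (mod 25)
  r_2 = 74 (mod 125)
  r_3 = 74 (mod 625)
Final: r = 74 with f(r) ≡ 0 mod 5^4.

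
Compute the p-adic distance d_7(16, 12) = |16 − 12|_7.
d_7(16, 12) = 1

Step 1 — x − y = 16 − 12 = 4. Step 2 — v_7(4) = 0 (factor: 4 = (7^0 · 4); the sign does not affect v_p). Step 3 — |x − y|_7 = 7^{0} = 1.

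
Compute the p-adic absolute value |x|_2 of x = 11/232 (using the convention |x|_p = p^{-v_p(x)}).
|11/232|_2 = 8

Step 1 — compute v_2(x) by factoring powers of 2 out of the numerator and denominator: v_2(11/232) = -3. Step 2 — apply |x|_p = p^{-v_p(x)} = 2^{3} = 8.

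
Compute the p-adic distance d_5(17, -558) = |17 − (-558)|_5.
d_5(17, -558) = 1/25

Step 1 — x − y = 17 − (-558) = 575. Step 2 — v_5(575) = 2 (factor: 575 = (5^2 · 23); the sign does not affect v_p). Step 3 — |x − y|_5 = 5^{-2} = 1/25.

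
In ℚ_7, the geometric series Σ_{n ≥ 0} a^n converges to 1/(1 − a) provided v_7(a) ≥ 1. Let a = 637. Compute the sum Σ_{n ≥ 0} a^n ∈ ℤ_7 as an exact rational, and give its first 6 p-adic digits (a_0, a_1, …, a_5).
Σ a^n = 1/(1 − a) = -1/636;  first 6 digits = (1, 0, 6, 1, 1, 3)

v_7(a) = 2 ≥ 1, so the series converges in ℤ_7 to 1/(1 − a) = 1/(1 − 637) = -1/636. Expand this rational in ℤ_7: compute digits iteratively via d_i = x_i mod 7, x_{i+1} = (x_i − d_i)/7. The first 6 digits are (1, 0, 6, 1, 1, 3).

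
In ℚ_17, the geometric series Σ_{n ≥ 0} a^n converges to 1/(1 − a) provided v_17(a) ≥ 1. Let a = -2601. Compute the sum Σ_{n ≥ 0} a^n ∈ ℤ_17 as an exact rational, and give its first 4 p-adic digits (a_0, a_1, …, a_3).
Σ a^n = 1/(1 − a) = 1/2602;  first 4 digits = (1, 0, 8, 16)

v_17(a) = 2 ≥ 1, so the series converges in ℤ_17 to 1/(1 − a) = 1/(1 − (-2601)) = 1/2602. Expand this rational in ℤ_17: compute digits iteratively via d_i = x_i mod 17, x_{i+1} = (x_i − d_i)/17. The first 4 digits are (1, 0, 8, 16).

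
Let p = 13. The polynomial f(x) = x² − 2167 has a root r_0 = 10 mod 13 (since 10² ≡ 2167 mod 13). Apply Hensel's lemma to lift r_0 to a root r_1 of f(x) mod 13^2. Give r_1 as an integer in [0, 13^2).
r_1 = 88 (mod 169)

Hensel's recurrence: r_{i+1} = r_i − f(r_i)·(f′(r_i))^{-1} mod 13^{i+2}, with f′(x) = 2x. Iterate:
  r_0 = 10 (mod 13)
  r_1 = 88 (mod 169)
Final: r_1 = 88, and one checks f(r_1) ≡ 0 mod 13^2.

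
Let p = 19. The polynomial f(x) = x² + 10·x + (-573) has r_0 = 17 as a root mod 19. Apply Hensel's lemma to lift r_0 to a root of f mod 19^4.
r_3 = 23862 (mod 130321)

Hensel: r_{i+1} = r_i − f(r_i)·(f′(r_i))^{-1} mod 19^{i+2}, f′(x) = 2x + 10. Iterate:
  r_0 = 17 (mod 19)
  r_1 = 36 (mod 361)
  r_2 = 3285 (mod 6859)
  r_3 = 23862 (mod 130321)
Final: r = 23862 satisfies f(r) ≡ 0 mod 19^4.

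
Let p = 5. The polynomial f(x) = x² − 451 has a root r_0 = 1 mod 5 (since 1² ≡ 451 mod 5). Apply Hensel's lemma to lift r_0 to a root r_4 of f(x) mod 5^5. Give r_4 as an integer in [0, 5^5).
r_4 = 1476 (mod 3125)

Hensel's recurrence: r_{i+1} = r_i − f(r_i)·(f′(r_i))^{-1} mod 5^{i+2}, with f′(x) = 2x. Iterate:
  r_0 = 1 (mod 5)
  r_1 = 1 (mod 25)
  r_2 = 101 (mod 125)
  r_3 = 226 (mod 625)
  r_4 = 1476 (mod 3125)
Final: r_4 = 1476, and one checks f(r_4) ≡ 0 mod 5^5.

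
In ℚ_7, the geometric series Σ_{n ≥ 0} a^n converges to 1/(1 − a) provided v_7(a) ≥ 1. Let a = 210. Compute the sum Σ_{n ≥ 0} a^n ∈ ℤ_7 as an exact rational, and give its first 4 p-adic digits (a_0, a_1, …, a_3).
Σ a^n = 1/(1 − a) = -1/209;  first 4 digits = (1, 2, 1, 4)

v_7(a) = 1 ≥ 1, so the series converges in ℤ_7 to 1/(1 − a) = 1/(1 − 210) = -1/209. Expand this rational in ℤ_7: compute digits iteratively via d_i = x_i mod 7, x_{i+1} = (x_i − d_i)/7. The first 4 digits are (1, 2, 1, 4).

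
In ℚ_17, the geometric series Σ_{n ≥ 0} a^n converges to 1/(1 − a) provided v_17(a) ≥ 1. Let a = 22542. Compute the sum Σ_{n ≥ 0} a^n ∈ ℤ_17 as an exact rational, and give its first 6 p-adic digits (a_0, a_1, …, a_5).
Σ a^n = 1/(1 − a) = -1/22541;  first 6 digits = (1, 0, 10, 4, 15, 0)

v_17(a) = 2 ≥ 1, so the series converges in ℤ_17 to 1/(1 − a) = 1/(1 − 22542) = -1/22541. Expand this rational in ℤ_17: compute digits iteratively via d_i = x_i mod 17, x_{i+1} = (x_i − d_i)/17. The first 6 digits are (1, 0, 10, 4, 15, 0).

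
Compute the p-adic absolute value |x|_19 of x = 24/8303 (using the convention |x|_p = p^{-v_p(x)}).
|24/8303|_19 = 361

Step 1 — compute v_19(x) by factoring powers of 19 out of the numerator and denominator: v_19(24/8303) = -2. Step 2 — apply |x|_p = p^{-v_p(x)} = 19^{2} = 361.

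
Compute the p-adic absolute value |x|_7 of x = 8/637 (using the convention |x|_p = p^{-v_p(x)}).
|8/637|_7 = 49

Step 1 — compute v_7(x) by factoring powers of 7 out of the numerator and denominator: v_7(8/637) = -2. Step 2 — apply |x|_p = p^{-v_p(x)} = 7^{2} = 49.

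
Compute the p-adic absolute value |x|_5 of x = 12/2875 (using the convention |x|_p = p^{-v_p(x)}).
|12/2875|_5 = 125

Step 1 — compute v_5(x) by factoring powers of 5 out of the numerator and denominator: v_5(12/2875) = -3. Step 2 — apply |x|_p = p^{-v_p(x)} = 5^{3} = 125.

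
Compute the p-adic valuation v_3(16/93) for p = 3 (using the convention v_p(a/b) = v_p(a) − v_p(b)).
v_3(16/93) = -1

Factor powers of 3 from the numerator and denominator of the reduced fraction: 16 = 3^0 · 16 and 93 = 3^1 · 31. Apply v_p(a/b) = v_p(a) − v_p(b): v_3(16/93) = 0 − 1 = -1.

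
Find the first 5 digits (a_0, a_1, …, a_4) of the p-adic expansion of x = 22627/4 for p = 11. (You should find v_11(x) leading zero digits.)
(a_0, …, a_4) = (0, 0, 0, 7, 8)

v_11(22627/4) = 3, so a_0 = ... = a_2 = 0. Factor out: x = 11^3 · u with u = 17/4 a unit in ℤ_11. Expand u iteratively via a_{v+i} = u_i mod 11, u_{i+1} = (u_i − a_{v+i})/11:
  u_0 = 17/4;  a_3 = 7;  u_1 = (u_0 − 7)/11 = -1/4
  u_1 = -1/4;  a_4 = 8;  u_2 = (u_1 − 8)/11 = -3/4
Digits: (0, 0, 0, 7, 8).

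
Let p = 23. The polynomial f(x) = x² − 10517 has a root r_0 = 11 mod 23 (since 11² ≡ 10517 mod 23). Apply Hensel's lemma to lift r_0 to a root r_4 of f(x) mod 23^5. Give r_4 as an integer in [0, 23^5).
r_4 = 4067147 (mod 6436343)

Hensel's recurrence: r_{i+1} = r_i − f(r_i)·(f′(r_i))^{-1} mod 23^{i+2}, with f′(x) = 2x. Iterate:
  r_0 = 11 (mod 23)
  r_1 = 195 (mod 529)
  r_2 = 3369 (mod 12167)
  r_3 = 149373 (mod 279841)
  r_4 = 4067147 (mod 6436343)
Final: r_4 = 4067147, and one checks f(r_4) ≡ 0 mod 23^5.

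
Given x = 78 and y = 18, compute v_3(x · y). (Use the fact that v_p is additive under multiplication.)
v_3(1404) = 3

v_p(x) = 1 (factor: 78 = 3^1 · 26); v_p(y) = 2 (factor: 18 = 3^2 · 2). Additivity: v_p(xy) = v_p(x) + v_p(y) = 1 + 2 = 3. (Direct check: xy = 1404 = 3^3 · (52).)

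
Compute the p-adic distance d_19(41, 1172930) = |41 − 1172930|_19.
d_19(41, 1172930) = 1/130321

Step 1 — x − y = 41 − 1172930 = -1172889. Step 2 — v_19(-1172889) = 4 (factor: -1172889 = −(19^4 · 9); the sign does not affect v_p). Step 3 — |x − y|_19 = 19^{-4} = 1/130321.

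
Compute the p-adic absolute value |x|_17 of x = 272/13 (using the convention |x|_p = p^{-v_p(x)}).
|272/13|_17 = 1/17

Step 1 — compute v_17(x) by factoring powers of 17 out of the numerator and denominator: v_17(272/13) = 1. Step 2 — apply |x|_p = p^{-v_p(x)} = 17^{-1} = 1/17.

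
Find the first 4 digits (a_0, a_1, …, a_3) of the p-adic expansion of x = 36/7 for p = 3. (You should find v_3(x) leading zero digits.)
(a_0, …, a_3) = (0, 0, 1, 2)

v_3(36/7) = 2, so a_0 = ... = a_1 = 0. Factor out: x = 3^2 · u with u = 4/7 a unit in ℤ_3. Expand u iteratively via a_{v+i} = u_i mod 3, u_{i+1} = (u_i − a_{v+i})/3:
  u_0 = 4/7;  a_2 = 1;  u_1 = (u_0 − 1)/3 = -1/7
  u_1 = -1/7;  a_3 = 2;  u_2 = (u_1 − 2)/3 = -5/7
Digits: (0, 0, 1, 2).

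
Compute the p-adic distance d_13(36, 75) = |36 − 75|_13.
d_13(36, 75) = 1/13

Step 1 — x − y = 36 − 75 = -39. Step 2 — v_13(-39) = 1 (factor: -39 = −(13^1 · 3); the sign does not affect v_p). Step 3 — |x − y|_13 = 13^{-1} = 1/13.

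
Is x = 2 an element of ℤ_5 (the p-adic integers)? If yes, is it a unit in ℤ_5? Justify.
x ∈ ℤ_5^× (unit); v_5(x) = 0

ℤ_5 = {x ∈ ℚ_5 : v_5(x) ≥ 0} and ℤ_5^× = {x ∈ ℤ_5 : v_5(x) = 0}. Here v_5(2) = v_5(num) − v_5(den) = 0; compare against these criteria.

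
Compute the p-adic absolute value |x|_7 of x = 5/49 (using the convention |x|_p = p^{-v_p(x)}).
|5/49|_7 = 49

Step 1 — compute v_7(x) by factoring powers of 7 out of the numerator and denominator: v_7(5/49) = -2. Step 2 — apply |x|_p = p^{-v_p(x)} = 7^{2} = 49.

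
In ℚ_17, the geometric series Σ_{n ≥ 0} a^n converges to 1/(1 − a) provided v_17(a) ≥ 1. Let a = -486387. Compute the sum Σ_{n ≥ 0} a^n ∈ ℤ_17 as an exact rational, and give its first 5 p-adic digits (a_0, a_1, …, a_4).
Σ a^n = 1/(1 − a) = 1/486388;  first 5 digits = (1, 0, 0, 3, 11)

v_17(a) = 3 ≥ 1, so the series converges in ℤ_17 to 1/(1 − a) = 1/(1 − (-486387)) = 1/486388. Expand this rational in ℤ_17: compute digits iteratively via d_i = x_i mod 17, x_{i+1} = (x_i − d_i)/17. The first 5 digits are (1, 0, 0, 3, 11).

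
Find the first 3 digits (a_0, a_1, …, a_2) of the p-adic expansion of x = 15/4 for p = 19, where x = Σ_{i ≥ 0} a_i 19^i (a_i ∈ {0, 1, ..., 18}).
(a_0, …, a_2) = (18, 4, 14)

v_19(15/4) = 0 (numerator and denominator both coprime to 19), so x ∈ ℤ_19^×. Compute digits iteratively via a_i = x_i mod 19, x_{i+1} = (x_i − a_i)/19, with x_0 = x:
  x_0 = 15/4;  a_0 = 18;  x_1 = (x_0 − 18)/19 = -3/4
  x_1 = -3/4;  a_1 = 4;  x_2 = (x_1 − 4)/19 = -1/4
  x_2 = -1/4;  a_2 = 14;  x_3 = (x_2 − 14)/19 = -3/4
Digits: (18, 4, 14).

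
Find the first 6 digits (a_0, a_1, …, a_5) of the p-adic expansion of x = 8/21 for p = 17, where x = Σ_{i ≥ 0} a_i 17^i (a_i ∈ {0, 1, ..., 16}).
(a_0, …, a_5) = (2, 8, 6, 15, 8, 10)

v_17(8/21) = 0 (numerator and denominator both coprime to 17), so x ∈ ℤ_17^×. Compute digits iteratively via a_i = x_i mod 17, x_{i+1} = (x_i − a_i)/17, with x_0 = x:
  x_0 = 8/21;  a_0 = 2;  x_1 = (x_0 − 2)/17 = -2/21
  x_1 = -2/21;  a_1 = 8;  x_2 = (x_1 − 8)/17 = -10/21
  x_2 = -10/21;  a_2 = 6;  x_3 = (x_2 − 6)/17 = -8/21
  x_3 = -8/21;  a_3 = 15;  x_4 = (x_3 − 15)/17 = -19/21
  x_4 = -19/21;  a_4 = 8;  x_5 = (x_4 − 8)/17 = -11/21
  x_5 = -11/21;  a_5 = 10;  x_6 = (x_5 − 10)/17 = -13/21
Digits: (2, 8, 6, 15, 8, 10).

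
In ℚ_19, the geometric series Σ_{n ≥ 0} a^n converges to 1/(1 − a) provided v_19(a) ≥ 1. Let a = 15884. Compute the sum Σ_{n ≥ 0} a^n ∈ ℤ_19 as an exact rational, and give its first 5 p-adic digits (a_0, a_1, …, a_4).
Σ a^n = 1/(1 − a) = -1/15883;  first 5 digits = (1, 0, 6, 2, 17)

v_19(a) = 2 ≥ 1, so the series converges in ℤ_19 to 1/(1 − a) = 1/(1 − 15884) = -1/15883. Expand this rational in ℤ_19: compute digits iteratively via d_i = x_i mod 19, x_{i+1} = (x_i − d_i)/19. The first 5 digits are (1, 0, 6, 2, 17).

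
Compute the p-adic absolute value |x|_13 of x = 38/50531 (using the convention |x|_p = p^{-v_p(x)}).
|38/50531|_13 = 2197

Step 1 — compute v_13(x) by factoring powers of 13 out of the numerator and denominator: v_13(38/50531) = -3. Step 2 — apply |x|_p = p^{-v_p(x)} = 13^{3} = 2197.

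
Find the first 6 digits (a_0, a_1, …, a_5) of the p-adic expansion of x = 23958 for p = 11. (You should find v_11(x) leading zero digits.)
(a_0, …, a_5) = (0, 0, 0, 7, 1, 0)

v_11(23958) = 3, so a_0 = ... = a_2 = 0. Factor out: x = 11^3 · u with u = 18 a unit in ℤ_11. Expand u iteratively via a_{v+i} = u_i mod 11, u_{i+1} = (u_i − a_{v+i})/11:
  u_0 = 18;  a_3 = 7;  u_1 = (u_0 − 7)/11 = 1
  u_1 = 1;  a_4 = 1;  u_2 = (u_1 − 1)/11 = 0
  u_2 = 0;  a_5 = 0;  u_3 = (u_2 − 0)/11 = 0
Digits: (0, 0, 0, 7, 1, 0).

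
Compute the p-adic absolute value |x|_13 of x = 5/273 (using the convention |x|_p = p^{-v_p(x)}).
|5/273|_13 = 13

Step 1 — compute v_13(x) by factoring powers of 13 out of the numerator and denominator: v_13(5/273) = -1. Step 2 — apply |x|_p = p^{-v_p(x)} = 13^{1} = 13.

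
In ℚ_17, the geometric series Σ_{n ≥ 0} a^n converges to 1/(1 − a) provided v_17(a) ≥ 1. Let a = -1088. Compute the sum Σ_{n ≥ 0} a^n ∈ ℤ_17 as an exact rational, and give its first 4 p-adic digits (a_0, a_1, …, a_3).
Σ a^n = 1/(1 − a) = 1/1089;  first 4 digits = (1, 4, 12, 15)

v_17(a) = 1 ≥ 1, so the series converges in ℤ_17 to 1/(1 − a) = 1/(1 − (-1088)) = 1/1089. Expand this rational in ℤ_17: compute digits iteratively via d_i = x_i mod 17, x_{i+1} = (x_i − d_i)/17. The first 4 digits are (1, 4, 12, 15).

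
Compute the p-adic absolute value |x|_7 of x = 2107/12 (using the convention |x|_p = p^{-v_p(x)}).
|2107/12|_7 = 1/49

Step 1 — compute v_7(x) by factoring powers of 7 out of the numerator and denominator: v_7(2107/12) = 2. Step 2 — apply |x|_p = p^{-v_p(x)} = 7^{-2} = 1/49.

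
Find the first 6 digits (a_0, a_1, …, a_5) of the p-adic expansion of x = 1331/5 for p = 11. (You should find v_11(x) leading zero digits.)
(a_0, …, a_5) = (0, 0, 0, 9, 8, 8)

v_11(1331/5) = 3, so a_0 = ... = a_2 = 0. Factor out: x = 11^3 · u with u = 1/5 a unit in ℤ_11. Expand u iteratively via a_{v+i} = u_i mod 11, u_{i+1} = (u_i − a_{v+i})/11:
  u_0 = 1/5;  a_3 = 9;  u_1 = (u_0 − 9)/11 = -4/5
  u_1 = -4/5;  a_4 = 8;  u_2 = (u_1 − 8)/11 = -4/5
  u_2 = -4/5;  a_5 = 8;  u_3 = (u_2 − 8)/11 = -4/5
Digits: (0, 0, 0, 9, 8, 8).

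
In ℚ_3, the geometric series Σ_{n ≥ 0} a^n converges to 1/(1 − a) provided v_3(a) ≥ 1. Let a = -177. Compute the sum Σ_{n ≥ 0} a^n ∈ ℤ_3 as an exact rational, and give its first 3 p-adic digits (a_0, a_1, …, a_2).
Σ a^n = 1/(1 − a) = 1/178;  first 3 digits = (1, 1, 2)

v_3(a) = 1 ≥ 1, so the series converges in ℤ_3 to 1/(1 − a) = 1/(1 − (-177)) = 1/178. Expand this rational in ℤ_3: compute digits iteratively via d_i = x_i mod 3, x_{i+1} = (x_i − d_i)/3. The first 3 digits are (1, 1, 2).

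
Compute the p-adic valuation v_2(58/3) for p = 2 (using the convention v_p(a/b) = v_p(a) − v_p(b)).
v_2(58/3) = 1

Factor powers of 2 from the numerator and denominator of the reduced fraction: 58 = 2^1 · 29 and 3 = 2^0 · 3. Apply v_p(a/b) = v_p(a) − v_p(b): v_2(58/3) = 1 − 0 = 1.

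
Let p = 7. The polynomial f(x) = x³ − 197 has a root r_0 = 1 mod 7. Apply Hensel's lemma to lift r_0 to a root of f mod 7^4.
r_3 = 1667 (mod 2401)

Hensel: r_{i+1} = r_i − f(r_i)/f′(r_i) mod 7^{i+2}, where f′(x) = 3x². Iterate:
  r_0 = 1 (mod 7)
  r_1 = 1 (mod 49)
  r_2 = 295 (mod 343)
  r_3 = 1667 (mod 2401)
Final: r = 1667 with f(r) ≡ 0 mod 7^4.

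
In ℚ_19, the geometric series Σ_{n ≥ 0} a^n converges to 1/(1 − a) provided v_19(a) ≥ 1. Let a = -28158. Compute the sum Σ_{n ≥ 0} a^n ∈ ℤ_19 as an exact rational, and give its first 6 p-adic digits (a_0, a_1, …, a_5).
Σ a^n = 1/(1 − a) = 1/28159;  first 6 digits = (1, 0, 17, 14, 3, 16)

v_19(a) = 2 ≥ 1, so the series converges in ℤ_19 to 1/(1 − a) = 1/(1 − (-28158)) = 1/28159. Expand this rational in ℤ_19: compute digits iteratively via d_i = x_i mod 19, x_{i+1} = (x_i − d_i)/19. The first 6 digits are (1, 0, 17, 14, 3, 16).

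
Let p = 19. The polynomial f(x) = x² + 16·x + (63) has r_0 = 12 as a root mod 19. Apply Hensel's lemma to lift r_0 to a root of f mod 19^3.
r_2 = 6852 (mod 6859)

Hensel: r_{i+1} = r_i − f(r_i)·(f′(r_i))^{-1} mod 19^{i+2}, f′(x) = 2x + 16. Iterate:
  r_0 = 12 (mod 19)
  r_1 = 354 (mod 361)
  r_2 = 6852 (mod 6859)
Final: r = 6852 satisfies f(r) ≡ 0 mod 19^3.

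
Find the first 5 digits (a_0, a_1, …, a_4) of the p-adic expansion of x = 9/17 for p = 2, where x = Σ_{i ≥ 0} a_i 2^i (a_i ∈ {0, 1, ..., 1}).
(a_0, …, a_4) = (1, 0, 0, 1, 1)

v_2(9/17) = 0 (numerator and denominator both coprime to 2), so x ∈ ℤ_2^×. Compute digits iteratively via a_i = x_i mod 2, x_{i+1} = (x_i − a_i)/2, with x_0 = x:
  x_0 = 9/17;  a_0 = 1;  x_1 = (x_0 − 1)/2 = -4/17
  x_1 = -4/17;  a_1 = 0;  x_2 = (x_1 − 0)/2 = -2/17
  x_2 = -2/17;  a_2 = 0;  x_3 = (x_2 − 0)/2 = -1/17
  x_3 = -1/17;  a_3 = 1;  x_4 = (x_3 − 1)/2 = -9/17
  x_4 = -9/17;  a_4 = 1;  x_5 = (x_4 − 1)/2 = -13/17
Digits: (1, 0, 0, 1, 1).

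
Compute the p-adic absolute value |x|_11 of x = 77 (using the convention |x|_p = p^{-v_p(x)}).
|77|_11 = 1/11

Step 1 — compute v_11(x) by factoring powers of 11 out of the numerator and denominator: v_11(77) = 1. Step 2 — apply |x|_p = p^{-v_p(x)} = 11^{-1} = 1/11.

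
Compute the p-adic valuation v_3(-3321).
v_3(-3321) = 4

v_3(n) is the largest exponent k such that 3^k divides n. Factor out: -3321 = -3^4 · 41. (Sign doesn't affect v_p.) So v_3(-3321) = 4.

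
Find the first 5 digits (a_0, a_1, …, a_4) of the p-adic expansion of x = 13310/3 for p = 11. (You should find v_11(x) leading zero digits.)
(a_0, …, a_4) = (0, 0, 0, 7, 7)

v_11(13310/3) = 3, so a_0 = ... = a_2 = 0. Factor out: x = 11^3 · u with u = 10/3 a unit in ℤ_11. Expand u iteratively via a_{v+i} = u_i mod 11, u_{i+1} = (u_i − a_{v+i})/11:
  u_0 = 10/3;  a_3 = 7;  u_1 = (u_0 − 7)/11 = -1/3
  u_1 = -1/3;  a_4 = 7;  u_2 = (u_1 − 7)/11 = -2/3
Digits: (0, 0, 0, 7, 7).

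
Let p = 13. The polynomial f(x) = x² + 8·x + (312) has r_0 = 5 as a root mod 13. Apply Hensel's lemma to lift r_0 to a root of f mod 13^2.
r_1 = 31 (mod 169)

Hensel: r_{i+1} = r_i − f(r_i)·(f′(r_i))^{-1} mod 13^{i+2}, f′(x) = 2x + 8. Iterate:
  r_0 = 5 (mod 13)
  r_1 = 31 (mod 169)
Final: r = 31 satisfies f(r) ≡ 0 mod 13^2.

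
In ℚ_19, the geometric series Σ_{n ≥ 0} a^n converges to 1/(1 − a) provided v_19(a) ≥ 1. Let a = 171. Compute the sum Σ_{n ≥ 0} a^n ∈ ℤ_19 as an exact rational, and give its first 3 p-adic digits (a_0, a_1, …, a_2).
Σ a^n = 1/(1 − a) = -1/170;  first 3 digits = (1, 9, 5)

v_19(a) = 1 ≥ 1, so the series converges in ℤ_19 to 1/(1 − a) = 1/(1 − 171) = -1/170. Expand this rational in ℤ_19: compute digits iteratively via d_i = x_i mod 19, x_{i+1} = (x_i − d_i)/19. The first 3 digits are (1, 9, 5).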